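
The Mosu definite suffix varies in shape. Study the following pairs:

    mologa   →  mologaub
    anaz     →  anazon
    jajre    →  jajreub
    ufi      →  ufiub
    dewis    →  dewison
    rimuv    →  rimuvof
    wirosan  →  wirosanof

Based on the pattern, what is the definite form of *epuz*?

epuzon

Looking at the final sound of each stem: -on when the stem ends in a sibilant (*anaz*, *dewis*); -of when the stem ends in a non-sibilant consonant (*rimuv*, *wirosan*); -ub when the stem ends in a vowel (*mologa*, *jajre*, *ufi*).
*epuz*: final sound = /z/, a sibilant → -on → *epuzon*.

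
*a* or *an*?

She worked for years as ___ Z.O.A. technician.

a

The indefinite article is chosen by the initial *sound* of the following word, not its spelling.
The initialism *Z.O.A.* is read letter by letter; the first letter, Z, is pronounced /ziː/, which begins with a consonant sound.
So the article is *a*: She worked for years as a Z.O.A. technician.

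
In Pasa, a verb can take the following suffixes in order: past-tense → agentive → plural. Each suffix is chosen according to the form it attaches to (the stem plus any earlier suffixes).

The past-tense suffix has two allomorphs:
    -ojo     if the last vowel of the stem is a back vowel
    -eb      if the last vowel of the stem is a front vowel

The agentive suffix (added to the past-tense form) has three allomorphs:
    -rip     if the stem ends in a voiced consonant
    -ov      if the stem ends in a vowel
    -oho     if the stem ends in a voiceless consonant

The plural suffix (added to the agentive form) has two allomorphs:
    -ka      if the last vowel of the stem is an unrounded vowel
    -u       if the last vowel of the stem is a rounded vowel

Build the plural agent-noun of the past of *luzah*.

luzahojoovu

The last vowel of *luzah* is /a/, which is a back vowel, so the past-tense suffix is -ojo, giving *luzahojo*.
The past-tense form *luzahojo*: final sound = /o/, a vowel → -ov → *luzahojoov*.
The agentive form *luzahojoov* — last vowel /o/ (a rounded vowel) → -u → *luzahojoovu*.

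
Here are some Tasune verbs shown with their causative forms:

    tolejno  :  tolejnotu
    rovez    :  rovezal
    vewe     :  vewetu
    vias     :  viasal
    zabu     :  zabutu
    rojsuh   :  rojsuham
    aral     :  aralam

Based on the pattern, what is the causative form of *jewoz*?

jewozal

The pattern is sibilance of the final sound: -al when the stem ends in a sibilant (*rovez*, *vias*); -am when the stem ends in a non-sibilant consonant (*rojsuh*, *aral*); -tu when the stem ends in a vowel (*tolejno*, *vewe*, *zabu*).
*jewoz* — final sound /z/ (a sibilant) → -al → *jewozal*.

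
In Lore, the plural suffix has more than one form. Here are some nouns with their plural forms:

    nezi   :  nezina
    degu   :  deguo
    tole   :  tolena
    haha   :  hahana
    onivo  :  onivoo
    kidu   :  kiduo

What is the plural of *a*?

ana

Looking at the last vowel of each stem: -o when the last vowel of the stem is a rounded vowel (*degu*, *onivo*, *kidu*); -na when the last vowel of the stem is an unrounded vowel (*nezi*, *tole*, *haha*).
*a*: last vowel = /a/, an unrounded vowel → -na → *ana*.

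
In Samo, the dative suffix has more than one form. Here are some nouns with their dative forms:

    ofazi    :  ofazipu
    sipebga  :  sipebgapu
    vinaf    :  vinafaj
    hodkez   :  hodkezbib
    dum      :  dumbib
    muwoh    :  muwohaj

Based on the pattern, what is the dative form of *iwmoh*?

The pattern is voicing of the final sound: -aj when the stem ends in a voiceless consonant (*vinaf*, *muwoh*); -bib when the stem ends in a voiced consonant (*hodkez*, *dum*); -pu when the stem ends in a vowel (*ofazi*, *sipebga*).
*iwmoh* — final sound /h/ (a voiceless consonant) → -aj → *iwmohaj*.

iwmohaj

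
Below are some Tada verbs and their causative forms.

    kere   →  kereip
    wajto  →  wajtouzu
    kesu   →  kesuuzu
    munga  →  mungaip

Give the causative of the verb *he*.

The pattern is rounding harmony: -uzu when the last vowel of the stem is a rounded vowel (*wajto*, *kesu*); -ip when the last vowel of the stem is an unrounded vowel (*kere*, *munga*).
Since the last vowel of *he* is /e/ (an unrounded vowel), it takes -ip, giving *heip*.

heip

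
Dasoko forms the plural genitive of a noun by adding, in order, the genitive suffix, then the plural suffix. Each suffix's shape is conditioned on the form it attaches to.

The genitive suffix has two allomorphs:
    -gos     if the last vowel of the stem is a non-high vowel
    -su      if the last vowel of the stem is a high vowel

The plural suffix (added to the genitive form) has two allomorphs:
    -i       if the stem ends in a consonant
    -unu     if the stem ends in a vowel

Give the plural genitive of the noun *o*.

The last vowel of *o* is /o/, which is a non-high vowel, so the genitive suffix is -gos, giving *ogos*.
The genitive form *ogos* — final sound /s/ (a consonant) → -i → *ogosi*.

ogosi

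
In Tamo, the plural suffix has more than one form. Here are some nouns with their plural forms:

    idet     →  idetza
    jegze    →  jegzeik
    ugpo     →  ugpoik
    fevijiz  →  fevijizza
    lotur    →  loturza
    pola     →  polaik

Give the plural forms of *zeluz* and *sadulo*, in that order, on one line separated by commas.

zeluzza, saduloik

The alternation tracks the final sound of the stem — -za when the stem ends in a consonant (*idet*, *fevijiz*, *lotur*); -ik when the stem ends in a vowel (*jegze*, *ugpo*, *pola*).
The final sound of *zeluz* is /z/, which is a consonant, so the suffix is -za, giving *zeluzza*.
Since the final sound of *sadulo* is /o/ (a vowel), it takes -ik, giving *saduloik*.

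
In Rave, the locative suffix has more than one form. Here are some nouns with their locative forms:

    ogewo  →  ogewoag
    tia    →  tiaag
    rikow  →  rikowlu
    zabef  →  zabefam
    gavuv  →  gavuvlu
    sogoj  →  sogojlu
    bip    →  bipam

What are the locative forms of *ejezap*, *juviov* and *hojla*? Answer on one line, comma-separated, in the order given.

The alternation tracks the final sound of the stem — -am when the stem ends in a voiceless consonant (*zabef*, *bip*); -lu when the stem ends in a voiced consonant (*rikow*, *gavuv*, *sogoj*); -ag when the stem ends in a vowel (*ogewo*, *tia*).
*ejezap*: final sound = /p/, a voiceless consonant → -am → *ejezapam*.
*juviov* — final sound /v/ (a voiced consonant) → -lu → *juviovlu*.
The final sound of *hojla* is /a/, which is a vowel, so the suffix is -ag, giving *hojlaag*.

ejezapam, juviovlu, hojlaag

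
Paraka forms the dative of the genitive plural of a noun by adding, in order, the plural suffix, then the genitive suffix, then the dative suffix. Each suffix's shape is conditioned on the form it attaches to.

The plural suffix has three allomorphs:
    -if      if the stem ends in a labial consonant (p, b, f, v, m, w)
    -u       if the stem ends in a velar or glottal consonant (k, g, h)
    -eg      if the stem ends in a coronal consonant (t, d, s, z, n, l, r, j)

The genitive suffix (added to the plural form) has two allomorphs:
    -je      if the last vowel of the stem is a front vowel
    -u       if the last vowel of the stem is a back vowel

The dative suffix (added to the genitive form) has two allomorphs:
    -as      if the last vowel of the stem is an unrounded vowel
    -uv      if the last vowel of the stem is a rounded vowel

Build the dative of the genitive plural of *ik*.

ikuuuv

*ik*: final consonant = /k/, velar/glottal → -u → *iku*.
The plural form *iku*: last vowel = /u/, a back vowel → -u → *ikuu*.
Since the last vowel of the genitive form *ikuu* is /u/ (a rounded vowel), it takes -uv, giving *ikuuuv*.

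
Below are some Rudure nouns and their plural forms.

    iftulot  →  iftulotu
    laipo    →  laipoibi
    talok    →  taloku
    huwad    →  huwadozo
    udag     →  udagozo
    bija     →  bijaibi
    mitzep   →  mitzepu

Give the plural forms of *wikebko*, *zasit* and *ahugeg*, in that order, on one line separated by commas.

wikebkoibi, zasitu, ahugegozo

The pattern is voicing of the final sound: -u when the stem ends in a voiceless consonant (*iftulot*, *talok*, *mitzep*); -ozo when the stem ends in a voiced consonant (*huwad*, *udag*); -ibi when the stem ends in a vowel (*laipo*, *bija*).
*wikebko* — final sound /o/ (a vowel) → -ibi → *wikebkoibi*.
Since the final sound of *zasit* is /t/ (a voiceless consonant), it takes -u, giving *zasitu*.
The final sound of *ahugeg* is /g/, which is a voiced consonant, so the suffix is -ozo, giving *ahugegozo*.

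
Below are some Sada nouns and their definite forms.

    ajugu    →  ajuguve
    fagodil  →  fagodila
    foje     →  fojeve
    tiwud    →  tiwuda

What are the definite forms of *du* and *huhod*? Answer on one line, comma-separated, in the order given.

The alternation tracks the final sound of the stem — -a when the stem ends in a consonant (*fagodil*, *tiwud*); -ve when the stem ends in a vowel (*ajugu*, *foje*).
The final sound of *du* is /u/, which is a vowel, so the suffix is -ve, giving *duve*.
*huhod*: final sound = /d/, a consonant → -a → *huhoda*.

duve, huhoda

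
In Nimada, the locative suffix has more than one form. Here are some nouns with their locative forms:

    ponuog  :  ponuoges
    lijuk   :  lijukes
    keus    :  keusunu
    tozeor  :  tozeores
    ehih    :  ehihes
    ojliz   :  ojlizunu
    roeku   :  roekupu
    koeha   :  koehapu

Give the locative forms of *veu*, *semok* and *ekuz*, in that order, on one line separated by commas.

veupu, semokes, ekuzunu

The pattern is sibilance of the final sound: -unu when the stem ends in a sibilant (*keus*, *ojliz*); -es when the stem ends in a non-sibilant consonant (*ponuog*, *lijuk*, *tozeor*, *ehih*); -pu when the stem ends in a vowel (*roeku*, *koeha*).
*veu*: final sound = /u/, a vowel → -pu → *veupu*.
*semok*: final sound = /k/, a non-sibilant consonant → -es → *semokes*.
Since the final sound of *ekuz* is /z/ (a sibilant), it takes -unu, giving *ekuzunu*.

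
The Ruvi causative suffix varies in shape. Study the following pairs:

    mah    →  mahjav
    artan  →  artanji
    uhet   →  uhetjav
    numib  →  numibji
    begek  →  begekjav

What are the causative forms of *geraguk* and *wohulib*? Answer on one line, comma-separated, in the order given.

geragukjav, wohulibji

Looking at the final consonant of each stem: -jav when the stem ends in a voiceless consonant (*mah*, *uhet*, *begek*); -ji when the stem ends in a voiced consonant (*artan*, *numib*).
*geraguk* — final consonant /k/ (voiceless) → -jav → *geragukjav*.
Since the final consonant of *wohulib* is /b/ (voiced), it takes -ji, giving *wohulibji*.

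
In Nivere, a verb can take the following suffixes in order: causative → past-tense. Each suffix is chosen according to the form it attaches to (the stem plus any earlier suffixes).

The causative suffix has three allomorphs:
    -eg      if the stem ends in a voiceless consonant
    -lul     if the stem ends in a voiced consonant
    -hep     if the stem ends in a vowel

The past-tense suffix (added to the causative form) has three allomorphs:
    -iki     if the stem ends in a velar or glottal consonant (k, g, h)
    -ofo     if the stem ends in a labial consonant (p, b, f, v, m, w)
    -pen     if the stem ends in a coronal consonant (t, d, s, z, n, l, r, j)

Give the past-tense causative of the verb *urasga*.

urasgahepofo

The final sound of *urasga* is /a/, which is a vowel, so the causative suffix is -hep, giving *urasgahep*.
The causative form *urasgahep*: final consonant = /p/, labial → -ofo → *urasgahepofo*.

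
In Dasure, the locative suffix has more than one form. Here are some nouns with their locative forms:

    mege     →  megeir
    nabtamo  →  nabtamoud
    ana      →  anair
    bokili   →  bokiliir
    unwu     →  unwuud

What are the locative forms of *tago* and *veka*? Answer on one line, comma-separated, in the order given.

The alternation tracks the last vowel of the stem — -ud when the last vowel of the stem is a rounded vowel (*nabtamo*, *unwu*); -ir when the last vowel of the stem is an unrounded vowel (*mege*, *ana*, *bokili*).
Since the last vowel of *tago* is /o/ (a rounded vowel), it takes -ud, giving *tagoud*.
Since the last vowel of *veka* is /a/ (an unrounded vowel), it takes -ir, giving *vekair*.

tagoud, vekair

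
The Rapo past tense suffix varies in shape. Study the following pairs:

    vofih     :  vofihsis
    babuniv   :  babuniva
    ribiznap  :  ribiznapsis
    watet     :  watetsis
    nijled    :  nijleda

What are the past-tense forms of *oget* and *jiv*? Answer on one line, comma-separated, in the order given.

The pattern is voicing of the final consonant: -sis when the stem ends in a voiceless consonant (*vofih*, *ribiznap*, *watet*); -a when the stem ends in a voiced consonant (*babuniv*, *nijled*).
The final consonant of *oget* is /t/, which is voiceless, so the suffix is -sis, giving *ogetsis*.
Since the final consonant of *jiv* is /v/ (voiced), it takes -a, giving *jiva*.

ogetsis, jiva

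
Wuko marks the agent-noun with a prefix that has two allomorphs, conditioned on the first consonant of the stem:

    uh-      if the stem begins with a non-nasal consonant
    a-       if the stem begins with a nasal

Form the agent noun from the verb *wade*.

Since the first consonant of *wade* is /w/ (non-nasal), it takes uh-, giving *uhwade*.

uhwade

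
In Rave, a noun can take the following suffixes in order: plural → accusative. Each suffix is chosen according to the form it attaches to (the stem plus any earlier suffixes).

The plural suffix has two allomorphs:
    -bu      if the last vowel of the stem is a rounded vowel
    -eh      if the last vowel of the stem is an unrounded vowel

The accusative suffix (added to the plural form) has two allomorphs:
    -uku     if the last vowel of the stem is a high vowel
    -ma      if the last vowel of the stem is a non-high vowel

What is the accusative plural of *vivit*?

vivitehma

Since the last vowel of *vivit* is /i/ (an unrounded vowel), it takes -eh, giving *viviteh*.
The last vowel of the plural form *viviteh* is /e/, which is a non-high vowel, so the accusative suffix is -ma, giving *vivitehma*.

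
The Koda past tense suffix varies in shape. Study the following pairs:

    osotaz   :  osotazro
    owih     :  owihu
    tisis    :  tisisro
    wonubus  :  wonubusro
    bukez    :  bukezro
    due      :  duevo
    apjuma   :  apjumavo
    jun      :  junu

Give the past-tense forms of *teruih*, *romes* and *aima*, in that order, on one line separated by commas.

The alternation tracks the final sound of the stem — -ro when the stem ends in a sibilant (*osotaz*, *tisis*, *wonubus*, *bukez*); -u when the stem ends in a non-sibilant consonant (*owih*, *jun*); -vo when the stem ends in a vowel (*due*, *apjuma*).
*teruih*: final sound = /h/, a non-sibilant consonant → -u → *teruihu*.
*romes*: final sound = /s/, a sibilant → -ro → *romesro*.
The final sound of *aima* is /a/, which is a vowel, so the suffix is -vo, giving *aimavo*.

teruihu, romesro, aimavo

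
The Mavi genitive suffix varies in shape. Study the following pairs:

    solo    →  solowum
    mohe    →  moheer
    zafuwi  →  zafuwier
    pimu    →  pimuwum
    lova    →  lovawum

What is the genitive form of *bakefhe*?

bakefheer

Looking at the last vowel of each stem: -er when the last vowel of the stem is a front vowel (*mohe*, *zafuwi*); -wum when the last vowel of the stem is a back vowel (*solo*, *pimu*, *lova*).
*bakefhe* — last vowel /e/ (a front vowel) → -er → *bakefheer*.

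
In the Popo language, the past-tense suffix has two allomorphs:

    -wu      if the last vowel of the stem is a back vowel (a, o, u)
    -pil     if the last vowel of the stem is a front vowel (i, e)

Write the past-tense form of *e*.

*e* — last vowel /e/ (a front vowel) → -pil → *epil*.

epil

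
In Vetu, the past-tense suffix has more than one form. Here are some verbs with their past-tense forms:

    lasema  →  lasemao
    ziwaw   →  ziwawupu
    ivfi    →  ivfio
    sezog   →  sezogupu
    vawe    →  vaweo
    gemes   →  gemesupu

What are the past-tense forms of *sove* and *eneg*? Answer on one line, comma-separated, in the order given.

soveo, enegupu

The alternation tracks the final sound of the stem — -upu when the stem ends in a consonant (*ziwaw*, *sezog*, *gemes*); -o when the stem ends in a vowel (*lasema*, *ivfi*, *vawe*).
*sove*: final sound = /e/, a vowel → -o → *soveo*.
*eneg*: final sound = /g/, a consonant → -upu → *enegupu*.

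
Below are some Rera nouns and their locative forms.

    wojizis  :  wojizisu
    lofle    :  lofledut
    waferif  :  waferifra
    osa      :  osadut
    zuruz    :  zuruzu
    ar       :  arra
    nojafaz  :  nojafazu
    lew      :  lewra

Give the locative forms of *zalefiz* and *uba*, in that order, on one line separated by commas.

zalefizu, ubadut

The alternation tracks the final sound of the stem — -u when the stem ends in a sibilant (*wojizis*, *zuruz*, *nojafaz*); -ra when the stem ends in a non-sibilant consonant (*waferif*, *ar*, *lew*); -dut when the stem ends in a vowel (*lofle*, *osa*).
Since the final sound of *zalefiz* is /z/ (a sibilant), it takes -u, giving *zalefizu*.
*uba*: final sound = /a/, a vowel → -dut → *ubadut*.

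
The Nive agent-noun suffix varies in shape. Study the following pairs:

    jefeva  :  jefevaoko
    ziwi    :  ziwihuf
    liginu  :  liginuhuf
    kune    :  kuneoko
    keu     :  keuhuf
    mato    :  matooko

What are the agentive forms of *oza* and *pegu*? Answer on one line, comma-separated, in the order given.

Looking at the last vowel of each stem: -huf when the last vowel of the stem is a high vowel (*ziwi*, *liginu*, *keu*); -oko when the last vowel of the stem is a non-high vowel (*jefeva*, *kune*, *mato*).
The last vowel of *oza* is /a/, which is a non-high vowel, so the suffix is -oko, giving *ozaoko*.
Since the last vowel of *pegu* is /u/ (a high vowel), it takes -huf, giving *peguhuf*.

ozaoko, peguhuf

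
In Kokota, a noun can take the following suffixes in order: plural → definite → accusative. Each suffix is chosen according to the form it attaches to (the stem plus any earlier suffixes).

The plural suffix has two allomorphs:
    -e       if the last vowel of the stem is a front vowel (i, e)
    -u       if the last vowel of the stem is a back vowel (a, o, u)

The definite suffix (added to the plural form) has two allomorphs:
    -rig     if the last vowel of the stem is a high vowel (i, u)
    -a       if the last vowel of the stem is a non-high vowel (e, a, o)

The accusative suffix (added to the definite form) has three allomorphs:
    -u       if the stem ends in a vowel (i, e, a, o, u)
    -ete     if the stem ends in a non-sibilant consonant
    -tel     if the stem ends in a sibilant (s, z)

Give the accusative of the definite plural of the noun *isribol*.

isribolurigete

*isribol*: last vowel = /o/, a back vowel → -u → *isribolu*.
Since the last vowel of the plural form *isribolu* is /u/ (a high vowel), it takes -rig, giving *isribolurig*.
The definite form *isribolurig*: final sound = /g/, a non-sibilant consonant → -ete → *isribolurigete*.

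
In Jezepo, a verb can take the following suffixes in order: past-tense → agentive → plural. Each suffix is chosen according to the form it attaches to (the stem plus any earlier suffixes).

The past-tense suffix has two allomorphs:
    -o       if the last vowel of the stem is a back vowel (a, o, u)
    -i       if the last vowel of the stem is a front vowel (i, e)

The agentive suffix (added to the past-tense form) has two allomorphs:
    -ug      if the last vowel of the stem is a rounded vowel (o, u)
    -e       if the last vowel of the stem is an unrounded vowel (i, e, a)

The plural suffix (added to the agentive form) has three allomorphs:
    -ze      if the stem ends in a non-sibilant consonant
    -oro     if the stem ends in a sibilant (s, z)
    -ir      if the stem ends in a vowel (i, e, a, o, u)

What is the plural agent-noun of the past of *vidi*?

vidiieir

The last vowel of *vidi* is /i/, which is a front vowel, so the past-tense suffix is -i, giving *vidii*.
The past-tense form *vidii* — last vowel /i/ (an unrounded vowel) → -e → *vidiie*.
The agentive form *vidiie* — final sound /e/ (a vowel) → -ir → *vidiieir*.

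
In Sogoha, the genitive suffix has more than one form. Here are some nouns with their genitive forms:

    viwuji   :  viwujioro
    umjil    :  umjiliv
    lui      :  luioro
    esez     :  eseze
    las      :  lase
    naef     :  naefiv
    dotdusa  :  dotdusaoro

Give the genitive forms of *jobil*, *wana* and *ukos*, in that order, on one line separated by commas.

The suffix is conditioned by the final sound: -e when the stem ends in a sibilant (*esez*, *las*); -iv when the stem ends in a non-sibilant consonant (*umjil*, *naef*); -oro when the stem ends in a vowel (*viwuji*, *lui*, *dotdusa*).
Since the final sound of *jobil* is /l/ (a non-sibilant consonant), it takes -iv, giving *jobiliv*.
*wana* — final sound /a/ (a vowel) → -oro → *wanaoro*.
Since the final sound of *ukos* is /s/ (a sibilant), it takes -e, giving *ukose*.

jobiliv, wanaoro, ukose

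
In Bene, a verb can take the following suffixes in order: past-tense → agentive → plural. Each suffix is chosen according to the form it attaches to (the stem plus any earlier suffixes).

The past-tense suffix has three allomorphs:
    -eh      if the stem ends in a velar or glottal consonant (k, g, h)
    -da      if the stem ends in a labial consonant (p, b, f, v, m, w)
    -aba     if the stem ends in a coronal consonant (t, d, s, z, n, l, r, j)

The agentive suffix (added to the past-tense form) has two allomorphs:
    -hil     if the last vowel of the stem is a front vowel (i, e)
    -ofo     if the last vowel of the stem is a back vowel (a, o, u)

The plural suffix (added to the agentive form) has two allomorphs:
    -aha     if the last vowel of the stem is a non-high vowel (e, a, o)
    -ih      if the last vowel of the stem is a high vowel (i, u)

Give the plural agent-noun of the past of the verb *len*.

Since the final consonant of *len* is /n/ (coronal), it takes -aba, giving *lenaba*.
Since the last vowel of the past-tense form *lenaba* is /a/ (a back vowel), it takes -ofo, giving *lenabaofo*.
The agentive form *lenabaofo* — last vowel /o/ (a non-high vowel) → -aha → *lenabaofoaha*.

lenabaofoaha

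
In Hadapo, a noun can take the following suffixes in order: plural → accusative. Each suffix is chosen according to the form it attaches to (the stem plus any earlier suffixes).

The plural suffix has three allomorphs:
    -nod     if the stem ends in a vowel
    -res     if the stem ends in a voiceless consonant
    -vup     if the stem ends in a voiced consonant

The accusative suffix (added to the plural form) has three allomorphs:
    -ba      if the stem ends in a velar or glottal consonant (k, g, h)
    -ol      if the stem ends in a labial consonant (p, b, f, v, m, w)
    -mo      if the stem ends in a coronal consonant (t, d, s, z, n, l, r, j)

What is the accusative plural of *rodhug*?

Since the final sound of *rodhug* is /g/ (a voiced consonant), it takes -vup, giving *rodhugvup*.
Since the final consonant of the plural form *rodhugvup* is /p/ (labial), it takes -ol, giving *rodhugvupol*.

rodhugvupol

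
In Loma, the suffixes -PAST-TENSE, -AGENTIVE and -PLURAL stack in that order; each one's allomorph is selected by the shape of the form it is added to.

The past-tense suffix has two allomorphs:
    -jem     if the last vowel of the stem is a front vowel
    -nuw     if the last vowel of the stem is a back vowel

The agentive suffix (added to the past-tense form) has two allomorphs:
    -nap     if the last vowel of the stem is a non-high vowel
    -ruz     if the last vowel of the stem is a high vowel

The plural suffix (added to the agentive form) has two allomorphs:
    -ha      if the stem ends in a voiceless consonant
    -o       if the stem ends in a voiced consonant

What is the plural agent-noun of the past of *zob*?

zobnuwruzo

*zob* — last vowel /o/ (a back vowel) → -nuw → *zobnuw*.
The past-tense form *zobnuw* — last vowel /u/ (a high vowel) → -ruz → *zobnuwruz*.
The agentive form *zobnuwruz* — final consonant /z/ (voiced) → -o → *zobnuwruzo*.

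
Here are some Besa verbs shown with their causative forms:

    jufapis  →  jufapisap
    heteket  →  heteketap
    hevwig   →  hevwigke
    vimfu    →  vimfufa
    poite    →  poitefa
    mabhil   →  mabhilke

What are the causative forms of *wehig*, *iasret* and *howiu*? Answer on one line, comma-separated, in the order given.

wehigke, iasretap, howiufa

The suffix is conditioned by the final sound: -ap when the stem ends in a voiceless consonant (*jufapis*, *heteket*); -ke when the stem ends in a voiced consonant (*hevwig*, *mabhil*); -fa when the stem ends in a vowel (*vimfu*, *poite*).
Since the final sound of *wehig* is /g/ (a voiced consonant), it takes -ke, giving *wehigke*.
The final sound of *iasret* is /t/, which is a voiceless consonant, so the suffix is -ap, giving *iasretap*.
*howiu* — final sound /u/ (a vowel) → -fa → *howiufa*.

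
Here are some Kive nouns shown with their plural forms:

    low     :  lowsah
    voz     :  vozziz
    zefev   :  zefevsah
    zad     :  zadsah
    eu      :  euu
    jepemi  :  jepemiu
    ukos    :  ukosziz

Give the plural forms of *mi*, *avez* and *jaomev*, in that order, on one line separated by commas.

miu, avezziz, jaomevsah

The suffix is conditioned by the final sound: -ziz when the stem ends in a sibilant (*voz*, *ukos*); -sah when the stem ends in a non-sibilant consonant (*low*, *zefev*, *zad*); -u when the stem ends in a vowel (*eu*, *jepemi*).
*mi*: final sound = /i/, a vowel → -u → *miu*.
Since the final sound of *avez* is /z/ (a sibilant), it takes -ziz, giving *avezziz*.
Since the final sound of *jaomev* is /v/ (a non-sibilant consonant), it takes -sah, giving *jaomevsah*.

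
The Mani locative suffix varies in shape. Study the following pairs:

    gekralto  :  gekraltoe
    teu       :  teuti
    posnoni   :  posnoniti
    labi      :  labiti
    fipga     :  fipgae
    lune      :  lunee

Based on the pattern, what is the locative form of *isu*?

isuti

The suffix is conditioned by the last vowel: -ti when the last vowel of the stem is a high vowel (*teu*, *posnoni*, *labi*); -e when the last vowel of the stem is a non-high vowel (*gekralto*, *fipga*, *lune*).
*isu*: last vowel = /u/, a high vowel → -ti → *isuti*.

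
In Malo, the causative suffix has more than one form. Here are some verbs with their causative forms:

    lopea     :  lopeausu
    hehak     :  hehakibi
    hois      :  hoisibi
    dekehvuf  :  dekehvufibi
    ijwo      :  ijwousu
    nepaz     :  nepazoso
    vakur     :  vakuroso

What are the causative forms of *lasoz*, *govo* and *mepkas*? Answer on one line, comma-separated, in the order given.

lasozoso, govousu, mepkasibi

The suffix is conditioned by the final sound: -ibi when the stem ends in a voiceless consonant (*hehak*, *hois*, *dekehvuf*); -oso when the stem ends in a voiced consonant (*nepaz*, *vakur*); -usu when the stem ends in a vowel (*lopea*, *ijwo*).
Since the final sound of *lasoz* is /z/ (a voiced consonant), it takes -oso, giving *lasozoso*.
*govo*: final sound = /o/, a vowel → -usu → *govousu*.
The final sound of *mepkas* is /s/, which is a voiceless consonant, so the suffix is -ibi, giving *mepkasibi*.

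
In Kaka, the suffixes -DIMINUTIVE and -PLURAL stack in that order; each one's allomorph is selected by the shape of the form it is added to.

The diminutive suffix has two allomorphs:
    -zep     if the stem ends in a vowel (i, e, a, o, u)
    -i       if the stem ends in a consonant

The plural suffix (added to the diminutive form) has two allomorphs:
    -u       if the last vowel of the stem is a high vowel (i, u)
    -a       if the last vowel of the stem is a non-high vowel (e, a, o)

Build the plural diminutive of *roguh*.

*roguh* — final sound /h/ (a consonant) → -i → *roguhi*.
The diminutive form *roguhi*: last vowel = /i/, a high vowel → -u → *roguhiu*.

roguhiu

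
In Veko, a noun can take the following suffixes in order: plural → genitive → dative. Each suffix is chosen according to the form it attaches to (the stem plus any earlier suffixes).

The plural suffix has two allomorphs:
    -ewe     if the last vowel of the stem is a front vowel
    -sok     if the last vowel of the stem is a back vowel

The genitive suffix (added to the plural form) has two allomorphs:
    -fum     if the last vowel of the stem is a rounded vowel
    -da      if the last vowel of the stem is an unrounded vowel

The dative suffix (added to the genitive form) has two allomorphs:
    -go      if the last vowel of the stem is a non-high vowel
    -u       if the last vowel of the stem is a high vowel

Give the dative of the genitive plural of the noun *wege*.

*wege*: last vowel = /e/, a front vowel → -ewe → *wegeewe*.
The plural form *wegeewe* — last vowel /e/ (an unrounded vowel) → -da → *wegeeweda*.
The genitive form *wegeeweda* — last vowel /a/ (a non-high vowel) → -go → *wegeewedago*.

wegeewedago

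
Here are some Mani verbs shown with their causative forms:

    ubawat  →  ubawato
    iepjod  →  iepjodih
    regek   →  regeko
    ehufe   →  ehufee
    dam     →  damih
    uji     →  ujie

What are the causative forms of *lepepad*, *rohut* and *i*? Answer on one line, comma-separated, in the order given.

lepepadih, rohuto, ie

The pattern is voicing of the final sound: -o when the stem ends in a voiceless consonant (*ubawat*, *regek*); -ih when the stem ends in a voiced consonant (*iepjod*, *dam*); -e when the stem ends in a vowel (*ehufe*, *uji*).
The final sound of *lepepad* is /d/, which is a voiced consonant, so the suffix is -ih, giving *lepepadih*.
The final sound of *rohut* is /t/, which is a voiceless consonant, so the suffix is -o, giving *rohuto*.
The final sound of *i* is /i/, which is a vowel, so the suffix is -e, giving *ie*.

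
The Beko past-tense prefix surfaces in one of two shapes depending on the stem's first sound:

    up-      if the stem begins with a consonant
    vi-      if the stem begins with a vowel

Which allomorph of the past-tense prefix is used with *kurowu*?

up-

*kurowu*: first sound = /k/, a consonant → up-.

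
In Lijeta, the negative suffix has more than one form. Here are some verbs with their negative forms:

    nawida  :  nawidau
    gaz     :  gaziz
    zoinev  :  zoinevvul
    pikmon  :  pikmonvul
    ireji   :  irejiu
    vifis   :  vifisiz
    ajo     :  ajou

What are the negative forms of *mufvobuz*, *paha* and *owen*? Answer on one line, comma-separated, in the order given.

The pattern is sibilance of the final sound: -iz when the stem ends in a sibilant (*gaz*, *vifis*); -vul when the stem ends in a non-sibilant consonant (*zoinev*, *pikmon*); -u when the stem ends in a vowel (*nawida*, *ireji*, *ajo*).
*mufvobuz*: final sound = /z/, a sibilant → -iz → *mufvobuziz*.
*paha* — final sound /a/ (a vowel) → -u → *pahau*.
*owen*: final sound = /n/, a non-sibilant consonant → -vul → *owenvul*.

mufvobuziz, pahau, owenvul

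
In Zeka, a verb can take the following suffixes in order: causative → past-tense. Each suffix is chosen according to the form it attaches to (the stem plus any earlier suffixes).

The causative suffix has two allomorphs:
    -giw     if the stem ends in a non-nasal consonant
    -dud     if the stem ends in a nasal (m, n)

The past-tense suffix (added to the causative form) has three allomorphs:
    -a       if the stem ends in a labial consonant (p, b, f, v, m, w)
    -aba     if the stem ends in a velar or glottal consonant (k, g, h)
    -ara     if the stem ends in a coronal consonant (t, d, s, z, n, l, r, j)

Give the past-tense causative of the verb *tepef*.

*tepef* — final consonant /f/ (non-nasal) → -giw → *tepefgiw*.
The causative form *tepefgiw*: final consonant = /w/, labial → -a → *tepefgiwa*.

tepefgiwa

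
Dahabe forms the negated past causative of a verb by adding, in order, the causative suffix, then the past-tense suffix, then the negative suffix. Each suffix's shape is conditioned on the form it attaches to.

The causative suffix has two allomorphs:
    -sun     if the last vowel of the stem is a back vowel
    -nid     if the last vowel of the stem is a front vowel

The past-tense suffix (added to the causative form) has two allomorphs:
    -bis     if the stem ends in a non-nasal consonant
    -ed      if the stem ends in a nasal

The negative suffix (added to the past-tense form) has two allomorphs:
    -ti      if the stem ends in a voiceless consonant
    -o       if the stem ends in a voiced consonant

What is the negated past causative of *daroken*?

darokennidbisti

*daroken* — last vowel /e/ (a front vowel) → -nid → *darokennid*.
The final consonant of the causative form *darokennid* is /d/, which is non-nasal, so the past-tense suffix is -bis, giving *darokennidbis*.
Since the final consonant of the past-tense form *darokennidbis* is /s/ (voiceless), it takes -ti, giving *darokennidbisti*.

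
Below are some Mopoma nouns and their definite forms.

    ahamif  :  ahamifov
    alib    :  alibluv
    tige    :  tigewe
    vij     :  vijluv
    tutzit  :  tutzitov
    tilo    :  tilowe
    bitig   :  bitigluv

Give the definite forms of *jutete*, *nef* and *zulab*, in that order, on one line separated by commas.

The suffix is conditioned by the final sound: -ov when the stem ends in a voiceless consonant (*ahamif*, *tutzit*); -luv when the stem ends in a voiced consonant (*alib*, *vij*, *bitig*); -we when the stem ends in a vowel (*tige*, *tilo*).
Since the final sound of *jutete* is /e/ (a vowel), it takes -we, giving *jutetewe*.
The final sound of *nef* is /f/, which is a voiceless consonant, so the suffix is -ov, giving *nefov*.
*zulab*: final sound = /b/, a voiced consonant → -luv → *zulabluv*.

jutetewe, nefov, zulabluv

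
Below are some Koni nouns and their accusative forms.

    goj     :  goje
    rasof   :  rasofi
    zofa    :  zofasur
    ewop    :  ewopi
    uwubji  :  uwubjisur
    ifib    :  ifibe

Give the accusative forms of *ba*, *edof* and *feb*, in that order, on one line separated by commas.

Looking at the final sound of each stem: -i when the stem ends in a voiceless consonant (*rasof*, *ewop*); -e when the stem ends in a voiced consonant (*goj*, *ifib*); -sur when the stem ends in a vowel (*zofa*, *uwubji*).
The final sound of *ba* is /a/, which is a vowel, so the suffix is -sur, giving *basur*.
*edof*: final sound = /f/, a voiceless consonant → -i → *edofi*.
Since the final sound of *feb* is /b/ (a voiced consonant), it takes -e, giving *febe*.

basur, edofi, febe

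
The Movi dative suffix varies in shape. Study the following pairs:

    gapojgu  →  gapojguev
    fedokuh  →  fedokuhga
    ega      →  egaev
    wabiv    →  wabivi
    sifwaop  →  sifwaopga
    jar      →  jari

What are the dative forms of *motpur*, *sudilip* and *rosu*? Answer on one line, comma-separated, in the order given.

motpuri, sudilipga, rosuev

The suffix is conditioned by the final sound: -ga when the stem ends in a voiceless consonant (*fedokuh*, *sifwaop*); -i when the stem ends in a voiced consonant (*wabiv*, *jar*); -ev when the stem ends in a vowel (*gapojgu*, *ega*).
Since the final sound of *motpur* is /r/ (a voiced consonant), it takes -i, giving *motpuri*.
*sudilip*: final sound = /p/, a voiceless consonant → -ga → *sudilipga*.
*rosu*: final sound = /u/, a vowel → -ev → *rosuev*.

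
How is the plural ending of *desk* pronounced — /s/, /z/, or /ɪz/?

/s/

The stem *desk* ends in a voiceless non-sibilant consonant.
The plural suffix surfaces as /ɪz/ after sibilants, /s/ after other voiceless consonants, and /z/ after other voiced sounds.
So the plural -s on *desk* is pronounced /s/.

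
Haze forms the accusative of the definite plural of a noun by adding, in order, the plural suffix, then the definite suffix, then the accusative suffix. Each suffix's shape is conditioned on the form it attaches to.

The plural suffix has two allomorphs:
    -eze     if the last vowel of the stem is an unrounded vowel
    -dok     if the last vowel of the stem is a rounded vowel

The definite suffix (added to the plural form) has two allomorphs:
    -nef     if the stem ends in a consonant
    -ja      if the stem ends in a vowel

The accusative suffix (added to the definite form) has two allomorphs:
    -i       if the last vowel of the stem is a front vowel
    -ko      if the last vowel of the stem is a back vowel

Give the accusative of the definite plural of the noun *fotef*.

The last vowel of *fotef* is /e/, which is an unrounded vowel, so the plural suffix is -eze, giving *fotefeze*.
The plural form *fotefeze* — final sound /e/ (a vowel) → -ja → *fotefezeja*.
Since the last vowel of the definite form *fotefezeja* is /a/ (a back vowel), it takes -ko, giving *fotefezejako*.

fotefezejako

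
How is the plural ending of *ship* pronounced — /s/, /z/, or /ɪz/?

The stem *ship* ends in a voiceless non-sibilant consonant.
The plural suffix surfaces as /ɪz/ after sibilants, /s/ after other voiceless consonants, and /z/ after other voiced sounds.
So the plural -s on *ship* is pronounced /s/.

/s/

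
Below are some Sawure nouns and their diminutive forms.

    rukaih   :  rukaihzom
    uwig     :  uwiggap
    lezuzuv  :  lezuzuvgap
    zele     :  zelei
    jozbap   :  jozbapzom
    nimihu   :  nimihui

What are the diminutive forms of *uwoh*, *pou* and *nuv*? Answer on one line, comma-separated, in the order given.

uwohzom, poui, nuvgap

Looking at the final sound of each stem: -zom when the stem ends in a voiceless consonant (*rukaih*, *jozbap*); -gap when the stem ends in a voiced consonant (*uwig*, *lezuzuv*); -i when the stem ends in a vowel (*zele*, *nimihu*).
The final sound of *uwoh* is /h/, which is a voiceless consonant, so the suffix is -zom, giving *uwohzom*.
Since the final sound of *pou* is /u/ (a vowel), it takes -i, giving *poui*.
*nuv* — final sound /v/ (a voiced consonant) → -gap → *nuvgap*.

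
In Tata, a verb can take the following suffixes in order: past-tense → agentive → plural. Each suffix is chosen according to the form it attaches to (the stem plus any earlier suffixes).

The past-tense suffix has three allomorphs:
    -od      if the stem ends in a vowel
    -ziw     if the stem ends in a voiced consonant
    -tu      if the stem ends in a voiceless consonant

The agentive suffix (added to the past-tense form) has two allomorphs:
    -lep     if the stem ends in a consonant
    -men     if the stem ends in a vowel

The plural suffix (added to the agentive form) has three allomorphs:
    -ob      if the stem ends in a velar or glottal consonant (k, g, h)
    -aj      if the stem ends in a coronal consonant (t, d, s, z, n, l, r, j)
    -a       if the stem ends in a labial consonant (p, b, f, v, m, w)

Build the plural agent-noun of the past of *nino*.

*nino* — final sound /o/ (a vowel) → -od → *ninood*.
The past-tense form *ninood*: final sound = /d/, a consonant → -lep → *ninoodlep*.
The agentive form *ninoodlep* — final consonant /p/ (labial) → -a → *ninoodlepa*.

ninoodlepa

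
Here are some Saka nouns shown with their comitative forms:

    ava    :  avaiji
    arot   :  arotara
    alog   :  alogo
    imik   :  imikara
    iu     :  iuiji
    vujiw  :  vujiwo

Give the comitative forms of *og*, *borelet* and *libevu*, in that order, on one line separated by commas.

The alternation tracks the final sound of the stem — -ara when the stem ends in a voiceless consonant (*arot*, *imik*); -o when the stem ends in a voiced consonant (*alog*, *vujiw*); -iji when the stem ends in a vowel (*ava*, *iu*).
*og*: final sound = /g/, a voiced consonant → -o → *ogo*.
*borelet* — final sound /t/ (a voiceless consonant) → -ara → *boreletara*.
Since the final sound of *libevu* is /u/ (a vowel), it takes -iji, giving *libevuiji*.

ogo, boreletara, libevuiji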